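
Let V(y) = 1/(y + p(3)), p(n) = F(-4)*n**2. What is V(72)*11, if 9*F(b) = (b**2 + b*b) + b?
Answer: 11/100 ≈ 0.11000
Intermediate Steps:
F(b) = b/9 + 2*b**2/9 (F(b) = ((b**2 + b*b) + b)/9 = ((b**2 + b**2) + b)/9 = (2*b**2 + b)/9 = (b + 2*b**2)/9 = b/9 + 2*b**2/9)
p(n) = 28*n**2/9 (p(n) = ((1/9)*(-4)*(1 + 2*(-4)))*n**2 = ((1/9)*(-4)*(1 - 8))*n**2 = ((1/9)*(-4)*(-7))*n**2 = 28*n**2/9)
V(y) = 1/(28 + y) (V(y) = 1/(y + (28/9)*3**2) = 1/(y + (28/9)*9) = 1/(y + 28) = 1/(28 + y))
V(72)*11 = 11/(28 + 72) = 11/100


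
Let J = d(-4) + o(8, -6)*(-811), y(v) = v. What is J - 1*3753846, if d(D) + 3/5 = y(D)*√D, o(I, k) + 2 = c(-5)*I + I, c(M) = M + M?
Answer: -18469163/5 - 8*I ≈ -3.6938e+6 - 8.0*I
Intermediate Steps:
c(M) = 2*M
o(I, k) = -2 - 9*I (o(I, k) = -2 + ((2*(-5))*I + I) = -2 + (-10*I + I) = -2 - 9*I)
d(D) = -⅗ + D^(3/2) (d(D) = -⅗ + D*√D = -⅗ + D^(3/2))
J = 300067/5 - 8*I (J = (-⅗ + (-4)^(3/2)) + (-2 - 9*8)*(-811) = (-⅗ - 8*I) + (-2 - 72)*(-811) = (-⅗ - 8*I) - 74*(-811) = (-⅗ - 8*I) + 60014 = 300067/5 - 8*I ≈ 60013.0 - 8.0*I)
J - 1*3753846 = (300067/5 - 8*I) - 1*3753846 = (300067/5 - 8*I) - 3753846 = -18469163/5 - 8*I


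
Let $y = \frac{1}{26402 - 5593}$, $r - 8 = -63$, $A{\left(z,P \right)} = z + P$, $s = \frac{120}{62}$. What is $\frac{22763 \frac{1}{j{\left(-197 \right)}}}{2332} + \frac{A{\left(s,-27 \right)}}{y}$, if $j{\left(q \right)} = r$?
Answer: $- \frac{2073784443833}{3976060} \approx -5.2157 \cdot 10^{5}$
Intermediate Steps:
$s = \frac{60}{31}$ ($s = 120 \cdot \frac{1}{62} = \frac{60}{31} \approx 1.9355$)
$A{\left(z,P \right)} = P + z$
$r = -55$ ($r = 8 - 63 = -55$)
$j{\left(q \right)} = -55$
$y = \frac{1}{20809} \approx 4.8056 \cdot 10^{-5}$
$\frac{22763 \frac{1}{j{\left(-197 \right)}}}{2332} + \frac{A{\left(s,-27 \right)}}{y} = \frac{22763 \frac{1}{-55}}{2332} + \left(-27 + \frac{60}{31}\right) \frac{1}{\frac{1}{20809}} = 22763 \left(- \frac{1}{55}\right) \frac{1}{2332} - \frac{16168593}{31} = \left(- \frac{22763}{55}\right) \frac{1}{2332} - \frac{16168593}{31} = - \frac{22763}{128260} - \frac{16168593}{31} = - \frac{2073784443833}{3976060}$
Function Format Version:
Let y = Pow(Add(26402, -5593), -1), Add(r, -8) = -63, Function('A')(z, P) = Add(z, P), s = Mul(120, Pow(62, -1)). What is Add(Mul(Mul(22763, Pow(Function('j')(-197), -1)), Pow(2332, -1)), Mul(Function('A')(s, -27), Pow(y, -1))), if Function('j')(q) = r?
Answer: Rational(-2073784443833, 3976060) ≈ -5.2157e+5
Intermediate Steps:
s = Rational(60, 31) (s = Mul(120, Rational(1, 62)) = Rational(60, 31) ≈ 1.9355)
Function('A')(z, P) = Add(P, z)
r = -55 (r = Add(8, -63) = -55)
Function('j')(q) = -55
y = Rational(1, 20809) (y = Pow(20809, -1) = Rational(1, 20809) ≈ 4.8056e-5)
Add(Mul(Mul(22763, Pow(Function('j')(-197), -1)), Pow(2332, -1)), Mul(Function('A')(s, -27), Pow(y, -1))) = Add(Mul(Mul(22763, Pow(-55, -1)), Pow(2332, -1)), Mul(Add(-27, Rational(60, 31)), Pow(Rational(1, 20809), -1))) = Add(Mul(Mul(22763, Rational(-1, 55)), Rational(1, 2332)), Mul(Rational(-777, 31), 20809)) = Add(Mul(Rational(-22763, 55), Rational(1, 2332)), Rational(-16168593, 31)) = Add(Rational(-22763, 128260), Rational(-16168593, 31)) = Rational(-2073784443833, 3976060)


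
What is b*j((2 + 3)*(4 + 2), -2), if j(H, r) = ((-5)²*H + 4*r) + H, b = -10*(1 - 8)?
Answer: 54040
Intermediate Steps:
b = 70 (b = -10*(-7) = 70)
j(H, r) = 4*r + 26*H (j(H, r) = (25*H + 4*r) + H = (4*r + 25*H) + H = 4*r + 26*H)
b*j((2 + 3)*(4 + 2), -2) = 70*(4*(-2) + 26*((2 + 3)*(4 + 2))) = 70*(-8 + 26*(5*6)) = 70*(-8 + 26*30) = 70*(-8 + 780) = 70*772 = 54040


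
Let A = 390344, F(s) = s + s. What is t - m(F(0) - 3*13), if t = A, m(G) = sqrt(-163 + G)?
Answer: 390344 - I*sqrt(202) ≈ 3.9034e+5 - 14.213*I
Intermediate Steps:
F(s) = 2*s
t = 390344
t - m(F(0) - 3*13) = 390344 - sqrt(-163 + (2*0 - 3*13)) = 390344 - sqrt(-163 + (0 - 39)) = 390344 - sqrt(-163 - 39) = 390344 - sqrt(-202) = 390344 - I*sqrt(202)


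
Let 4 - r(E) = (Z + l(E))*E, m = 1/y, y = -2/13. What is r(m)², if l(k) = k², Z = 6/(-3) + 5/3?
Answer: 44023225/576 ≈ 76429.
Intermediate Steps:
Z = -⅓ (Z = 6*(-⅓) + 5*(⅓) = -2 + 5/3 = -⅓ ≈ -0.33333)
y = -2/13 (y = -2*1/13 = -2/13 ≈ -0.15385)
m = -13/2 (m = 1/(-2/13) = -13/2 ≈ -6.5000)
r(E) = 4 - E*(-⅓ + E²) (r(E) = 4 - (-⅓ + E²)*E = 4 - E*(-⅓ + E²))
r(m)² = (4 - (-13/2)³ + (⅓)*(-13/2))² = (4 - 1*(-2197/8) - 13/6)² = (4 + 2197/8 - 13/6)² = (6635/24)² = 44023225/576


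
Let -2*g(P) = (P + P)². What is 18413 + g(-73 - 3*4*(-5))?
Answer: 18075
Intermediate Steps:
g(P) = -2*P² (g(P) = -(P + P)²/2 = -4*P²/2 = -2*P²)
18413 + g(-73 - 3*4*(-5)) = 18413 - 2*(-73 - 3*4*(-5))² = 18413 - 2*(-73 - 12*(-5))² = 18413 - 2*(-73 + 60)² = 18413 - 2*(-13)² = 18413 - 2*169 = 18413 - 338 = 18075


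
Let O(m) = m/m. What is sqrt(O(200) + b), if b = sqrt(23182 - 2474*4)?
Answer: sqrt(1 + sqrt(13286)) ≈ 10.783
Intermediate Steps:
O(m) = 1
b = sqrt(13286) (b = sqrt(23182 - 9896) = sqrt(13286) ≈ 115.26)
sqrt(O(200) + b) = sqrt(1 + sqrt(13286))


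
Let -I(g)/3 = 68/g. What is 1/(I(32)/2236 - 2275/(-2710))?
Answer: 4847648/4055699 ≈ 1.1953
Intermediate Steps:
I(g) = -204/g
1/(I(32)/2236 - 2275/(-2710)) = 1/(-204/32/2236 - 2275/(-2710)) = 1/(-204*1/32*(1/2236) - 2275*(-1/2710)) = 1/(-51/8*1/2236 + 455/542) = 1/(-51/17888 + 455/542) = 1/(4055699/4847648) = 4847648/4055699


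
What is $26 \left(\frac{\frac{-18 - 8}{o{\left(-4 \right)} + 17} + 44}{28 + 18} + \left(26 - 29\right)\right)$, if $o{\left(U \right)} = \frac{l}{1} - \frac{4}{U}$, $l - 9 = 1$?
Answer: $- \frac{17277}{322} \approx -53.655$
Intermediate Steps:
$l = 10$ ($l = 9 + 1 = 10$)
$o{\left(U \right)} = 10 - \frac{4}{U}$ ($o{\left(U \right)} = \frac{10}{1} - \frac{4}{U} = 10 \cdot 1 - \frac{4}{U} = 10 - \frac{4}{U}$)
$26 \left(\frac{\frac{-18 - 8}{o{\left(-4 \right)} + 17} + 44}{28 + 18} + \left(26 - 29\right)\right) = 26 \left(\frac{\frac{-18 - 8}{\left(10 - \frac{4}{-4}\right) + 17} + 44}{28 + 18} + \left(26 - 29\right)\right) = 26 \left(\frac{- \frac{26}{\left(10 - -1\right) + 17} + 44}{46} + \left(26 - 29\right)\right) = 26 \left(\left(- \frac{26}{\left(10 + 1\right) + 17} + 44\right) \frac{1}{46} - 3\right) = 26 \left(\left(- \frac{26}{11 + 17} + 44\right) \frac{1}{46} - 3\right) = 26 \left(\left(- \frac{26}{28} + 44\right) \frac{1}{46} - 3\right) = 26 \left(\left(\left(-26\right) \frac{1}{28} + 44\right) \frac{1}{46} - 3\right) = 26 \left(\left(- \frac{13}{14} + 44\right) \frac{1}{46} - 3\right) = 26 \left(\frac{603}{14} \cdot \frac{1}{46} - 3\right) = 26 \left(\frac{603}{644} - 3\right) = 26 \left(- \frac{1329}{644}\right) = - \frac{17277}{322}$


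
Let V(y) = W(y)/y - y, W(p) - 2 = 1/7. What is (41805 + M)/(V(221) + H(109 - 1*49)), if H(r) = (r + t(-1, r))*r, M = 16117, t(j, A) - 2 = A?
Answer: 44802667/5491084 ≈ 8.1592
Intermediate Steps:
t(j, A) = 2 + A
W(p) = 15/7 (W(p) = 2 + 1/7 = 2 + ⅐ = 15/7)
H(r) = r*(2 + 2*r) (H(r) = (r + (2 + r))*r = (2 + 2*r)*r = r*(2 + 2*r))
V(y) = -y + 15/(7*y) (V(y) = 15/(7*y) - y = -y + 15/(7*y))
(41805 + M)/(V(221) + H(109 - 1*49)) = (41805 + 16117)/((-1*221 + (15/7)/221) + 2*(109 - 1*49)*(1 + (109 - 1*49))) = 57922/((-221 + (15/7)*(1/221)) + 2*(109 - 49)*(1 + (109 - 49))) = 57922/((-221 + 15/1547) + 2*60*(1 + 60)) = 57922/(-341872/1547 + 2*60*61) = 57922/(-341872/1547 + 7320) = 57922/(10982168/1547) = 57922*(1547/10982168) = 44802667/5491084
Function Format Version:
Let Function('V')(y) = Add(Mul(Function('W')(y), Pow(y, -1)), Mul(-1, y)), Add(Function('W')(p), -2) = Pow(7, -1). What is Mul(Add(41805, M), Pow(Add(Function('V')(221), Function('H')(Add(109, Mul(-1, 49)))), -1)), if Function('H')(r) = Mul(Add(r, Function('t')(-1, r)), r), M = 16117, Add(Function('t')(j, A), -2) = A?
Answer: Rational(44802667, 5491084) ≈ 8.1592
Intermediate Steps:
Function('t')(j, A) = Add(2, A)
Function('W')(p) = Rational(15, 7) (Function('W')(p) = Add(2, Pow(7, -1)) = Add(2, Rational(1, 7)) = Rational(15, 7))
Function('H')(r) = Mul(r, Add(2, Mul(2, r))) (Function('H')(r) = Mul(Add(r, Add(2, r)), r) = Mul(Add(2, Mul(2, r)), r) = Mul(r, Add(2, Mul(2, r))))
Function('V')(y) = Add(Mul(-1, y), Mul(Rational(15, 7), Pow(y, -1))) (Function('V')(y) = Add(Mul(Rational(15, 7), Pow(y, -1)), Mul(-1, y)) = Add(Mul(-1, y), Mul(Rational(15, 7), Pow(y, -1))))
Mul(Add(41805, M), Pow(Add(Function('V')(221), Function('H')(Add(109, Mul(-1, 49)))), -1)) = Mul(Add(41805, 16117), Pow(Add(Add(Mul(-1, 221), Mul(Rational(15, 7), Pow(221, -1))), Mul(2, Add(109, Mul(-1, 49)), Add(1, Add(109, Mul(-1, 49))))), -1)) = Mul(57922, Pow(Add(Add(-221, Mul(Rational(15, 7), Rational(1, 221))), Mul(2, Add(109, -49), Add(1, Add(109, -49)))), -1)) = Mul(57922, Pow(Add(Add(-221, Rational(15, 1547)), Mul(2, 60, Add(1, 60))), -1)) = Mul(57922, Pow(Add(Rational(-341872, 1547), Mul(2, 60, 61)), -1)) = Mul(57922, Pow(Add(Rational(-341872, 1547), 7320), -1)) = Mul(57922, Pow(Rational(10982168, 1547), -1)) = Mul(57922, Rational(1547, 10982168)) = Rational(44802667, 5491084)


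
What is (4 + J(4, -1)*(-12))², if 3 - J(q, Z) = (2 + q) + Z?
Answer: 784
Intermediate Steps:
J(q, Z) = 1 - Z - q (J(q, Z) = 3 - ((2 + q) + Z) = 3 - (2 + Z + q) = 3 + (-2 - Z - q) = 1 - Z - q)
(4 + J(4, -1)*(-12))² = (4 + (1 - 1*(-1) - 1*4)*(-12))² = (4 + (1 + 1 - 4)*(-12))² = (4 - 2*(-12))² = (4 + 24)² = 28² = 784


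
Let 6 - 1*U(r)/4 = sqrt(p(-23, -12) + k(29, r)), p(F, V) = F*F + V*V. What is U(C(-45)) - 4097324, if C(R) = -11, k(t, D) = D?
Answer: -4097300 - 4*sqrt(662) ≈ -4.0974e+6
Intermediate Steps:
p(F, V) = F**2 + V**2
U(r) = 24 - 4*sqrt(673 + r) (U(r) = 24 - 4*sqrt(((-23)**2 + (-12)**2) + r) = 24 - 4*sqrt((529 + 144) + r) = 24 - 4*sqrt(673 + r))
U(C(-45)) - 4097324 = (24 - 4*sqrt(673 - 11)) - 4097324 = (24 - 4*sqrt(662)) - 4097324 = -4097300 - 4*sqrt(662)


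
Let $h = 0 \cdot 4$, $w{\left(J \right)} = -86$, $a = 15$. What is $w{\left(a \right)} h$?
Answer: $0$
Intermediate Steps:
$h = 0$
$w{\left(a \right)} h = \left(-86\right) 0 = 0$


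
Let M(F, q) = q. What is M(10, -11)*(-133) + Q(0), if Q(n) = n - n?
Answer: 1463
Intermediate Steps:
Q(n) = 0
M(10, -11)*(-133) + Q(0) = -11*(-133) + 0 = 1463 + 0 = 1463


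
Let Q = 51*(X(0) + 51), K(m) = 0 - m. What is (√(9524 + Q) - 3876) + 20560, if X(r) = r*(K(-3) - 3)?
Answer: 16684 + 5*√485 ≈ 16794.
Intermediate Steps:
K(m) = -m
X(r) = 0 (X(r) = r*(-1*(-3) - 3) = r*(3 - 3) = r*0 = 0)
Q = 2601 (Q = 51*(0 + 51) = 51*51 = 2601)
(√(9524 + Q) - 3876) + 20560 = (√(9524 + 2601) - 3876) + 20560 = (√12125 - 3876) + 20560 = (5*√485 - 3876) + 20560 = (-3876 + 5*√485) + 20560 = 16684 + 5*√485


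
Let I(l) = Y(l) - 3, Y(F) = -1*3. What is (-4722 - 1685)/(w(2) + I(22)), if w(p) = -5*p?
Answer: 6407/16 ≈ 400.44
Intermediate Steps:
Y(F) = -3
I(l) = -6 (I(l) = -3 - 3 = -6)
(-4722 - 1685)/(w(2) + I(22)) = (-4722 - 1685)/(-5*2 - 6) = -6407/(-10 - 6) = -6407/(-16) = -6407*(-1/16) = 6407/16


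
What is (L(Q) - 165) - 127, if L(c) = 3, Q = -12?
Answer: -289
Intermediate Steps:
(L(Q) - 165) - 127 = (3 - 165) - 127 = -162 - 127 = -289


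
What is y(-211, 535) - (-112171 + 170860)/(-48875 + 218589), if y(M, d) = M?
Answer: -35868343/169714 ≈ -211.35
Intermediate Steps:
y(-211, 535) - (-112171 + 170860)/(-48875 + 218589) = -211 - (-112171 + 170860)/(-48875 + 218589) = -211 - 58689/169714 = -35868343/169714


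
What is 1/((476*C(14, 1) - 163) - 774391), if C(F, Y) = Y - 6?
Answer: -1/776934 ≈ -1.2871e-6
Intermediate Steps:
C(F, Y) = -6 + Y
1/((476*C(14, 1) - 163) - 774391) = 1/((476*(-6 + 1) - 163) - 774391) = 1/((476*(-5) - 163) - 774391) = 1/((-2380 - 163) - 774391) = 1/(-2543 - 774391) = 1/(-776934) = -1/776934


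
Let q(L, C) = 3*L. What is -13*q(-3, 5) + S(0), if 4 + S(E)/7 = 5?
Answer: 124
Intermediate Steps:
S(E) = 7 (S(E) = -28 + 7*5 = -28 + 35 = 7)
-13*q(-3, 5) + S(0) = -39*(-3) + 7 = -13*(-9) + 7 = 117 + 7 = 124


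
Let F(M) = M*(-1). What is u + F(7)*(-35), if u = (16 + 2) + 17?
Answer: 280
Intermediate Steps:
u = 35 (u = 18 + 17 = 35)
F(M) = -M
u + F(7)*(-35) = 35 - 1*7*(-35) = 35 - 7*(-35) = 35 + 245 = 280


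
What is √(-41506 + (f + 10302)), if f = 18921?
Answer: I*√12283 ≈ 110.83*I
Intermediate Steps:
√(-41506 + (f + 10302)) = √(-41506 + (18921 + 10302)) = √(-41506 + 29223) = √(-12283) = I*√12283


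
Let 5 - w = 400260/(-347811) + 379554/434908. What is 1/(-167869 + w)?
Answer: -25210964398/4232006317169241 ≈ -5.9572e-6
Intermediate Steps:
w = 133065358621/25210964398 (w = 5 - (400260/(-347811) + 379554/434908) = 5 - (400260*(-1/347811) + 379554*(1/434908)) = 5 - (-133420/115937 + 189777/217454) = 5 - 1*(-7010536631/25210964398) = 5 + 7010536631/25210964398 = 133065358621/25210964398 ≈ 5.2781)
1/(-167869 + w) = 1/(-167869 + 133065358621/25210964398) = 1/(-4232006317169241/25210964398) = -25210964398/4232006317169241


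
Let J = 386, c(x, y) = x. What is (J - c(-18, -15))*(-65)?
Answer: -26260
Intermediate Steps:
(J - c(-18, -15))*(-65) = (386 - 1*(-18))*(-65) = (386 + 18)*(-65) = 404*(-65) = -26260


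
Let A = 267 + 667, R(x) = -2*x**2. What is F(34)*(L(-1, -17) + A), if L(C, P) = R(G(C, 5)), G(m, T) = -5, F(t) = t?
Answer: 30056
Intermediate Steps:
L(C, P) = -50 (L(C, P) = -2*(-5)**2 = -2*25 = -50)
A = 934
F(34)*(L(-1, -17) + A) = 34*(-50 + 934) = 34*884 = 30056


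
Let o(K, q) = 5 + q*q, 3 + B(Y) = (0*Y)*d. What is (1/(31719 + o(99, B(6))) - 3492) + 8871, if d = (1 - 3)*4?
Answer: 170691808/31733 ≈ 5379.0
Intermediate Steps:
d = -8 (d = -2*4 = -8)
B(Y) = -3 (B(Y) = -3 + (0*Y)*(-8) = -3 + 0*(-8) = -3 + 0 = -3)
o(K, q) = 5 + q**2
(1/(31719 + o(99, B(6))) - 3492) + 8871 = (1/(31719 + (5 + (-3)**2)) - 3492) + 8871 = (1/(31719 + (5 + 9)) - 3492) + 8871 = (1/(31719 + 14) - 3492) + 8871 = (1/31733 - 3492) + 8871 = -110811635/31733 + 8871 = 170691808/31733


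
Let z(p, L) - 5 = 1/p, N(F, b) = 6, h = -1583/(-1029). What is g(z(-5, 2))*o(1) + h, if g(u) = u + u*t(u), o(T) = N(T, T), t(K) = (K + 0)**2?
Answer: 89251651/128625 ≈ 693.89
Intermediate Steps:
h = 1583/1029 (h = -1583*(-1/1029) = 1583/1029 ≈ 1.5384)
t(K) = K**2
o(T) = 6
z(p, L) = 5 + 1/p
g(u) = u + u**3 (g(u) = u + u*u**2 = u + u**3)
g(z(-5, 2))*o(1) + h = ((5 + 1/(-5)) + (5 + 1/(-5))**3)*6 + 1583/1029 = ((5 - 1/5) + (5 - 1/5)**3)*6 + 1583/1029 = (24/5 + (24/5)**3)*6 + 1583/1029 = (24/5 + 13824/125)*6 + 1583/1029 = (14424/125)*6 + 1583/1029 = 86544/125 + 1583/1029 = 89251651/128625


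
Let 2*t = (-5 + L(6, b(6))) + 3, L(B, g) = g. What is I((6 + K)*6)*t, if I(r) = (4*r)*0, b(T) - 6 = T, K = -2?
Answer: 0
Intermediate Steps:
b(T) = 6 + T
I(r) = 0
t = 5 (t = ((-5 + (6 + 6)) + 3)/2 = ((-5 + 12) + 3)/2 = (7 + 3)/2 = (1/2)*10 = 5)
I((6 + K)*6)*t = 0*5 = 0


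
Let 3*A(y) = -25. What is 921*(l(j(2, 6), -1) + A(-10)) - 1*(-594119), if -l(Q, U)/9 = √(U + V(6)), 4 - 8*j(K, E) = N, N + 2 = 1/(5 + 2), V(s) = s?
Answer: 586444 - 8289*√5 ≈ 5.6791e+5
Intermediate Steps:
N = -13/7 (N = -2 + 1/(5 + 2) = -2 + 1/7 = -2 + ⅐ = -13/7 ≈ -1.8571)
j(K, E) = 41/56 (j(K, E) = ½ - ⅛*(-13/7) = ½ + 13/56 = 41/56)
A(y) = -25/3 (A(y) = (⅓)*(-25) = -25/3)
l(Q, U) = -9*√(6 + U) (l(Q, U) = -9*√(U + 6) = -9*√(6 + U))
921*(l(j(2, 6), -1) + A(-10)) - 1*(-594119) = 921*(-9*√(6 - 1) - 25/3) - 1*(-594119) = 921*(-9*√5 - 25/3) + 594119 = 921*(-25/3 - 9*√5) + 594119 = (-7675 - 8289*√5) + 594119 = 586444 - 8289*√5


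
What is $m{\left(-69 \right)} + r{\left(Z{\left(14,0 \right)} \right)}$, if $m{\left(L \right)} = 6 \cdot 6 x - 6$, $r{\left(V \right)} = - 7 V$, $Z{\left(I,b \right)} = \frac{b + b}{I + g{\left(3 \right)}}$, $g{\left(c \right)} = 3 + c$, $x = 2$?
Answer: $66$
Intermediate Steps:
$Z{\left(I,b \right)} = \frac{2 b}{6 + I}$ ($Z{\left(I,b \right)} = \frac{b + b}{I + \left(3 + 3\right)} = \frac{2 b}{I + 6} = \frac{2 b}{6 + I}$)
$m{\left(L \right)} = 66$ ($m{\left(L \right)} = 6 \cdot 6 \cdot 2 - 6 = 36 \cdot 2 - 6 = 72 - 6 = 66$)
$m{\left(-69 \right)} + r{\left(Z{\left(14,0 \right)} \right)} = 66 - 7 \cdot 2 \cdot 0 \frac{1}{6 + 14} = 66 - 7 \cdot 2 \cdot 0 \cdot \frac{1}{20} = 66 - 0 = 66 + 0 = 66$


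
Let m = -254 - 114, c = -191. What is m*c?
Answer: 70288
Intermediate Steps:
m = -368
m*c = -368*(-191) = 70288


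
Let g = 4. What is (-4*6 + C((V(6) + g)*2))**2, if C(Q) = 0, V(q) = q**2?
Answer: 576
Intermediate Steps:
(-4*6 + C((V(6) + g)*2))**2 = (-4*6 + 0)**2 = (-24 + 0)**2 = (-24)**2 = 576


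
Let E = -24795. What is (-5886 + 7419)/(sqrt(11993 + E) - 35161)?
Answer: -53901813/1236308723 - 1533*I*sqrt(12802)/1236308723 ≈ -0.043599 - 0.0001403*I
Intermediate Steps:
(-5886 + 7419)/(sqrt(11993 + E) - 35161) = (-5886 + 7419)/(sqrt(11993 - 24795) - 35161) = 1533/(sqrt(-12802) - 35161) = 1533/(I*sqrt(12802) - 35161) = 1533/(-35161 + I*sqrt(12802))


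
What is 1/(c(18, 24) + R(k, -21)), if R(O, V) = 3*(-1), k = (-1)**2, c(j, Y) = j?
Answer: 1/15 ≈ 0.066667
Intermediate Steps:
k = 1
R(O, V) = -3
1/(c(18, 24) + R(k, -21)) = 1/(18 - 3) = 1/15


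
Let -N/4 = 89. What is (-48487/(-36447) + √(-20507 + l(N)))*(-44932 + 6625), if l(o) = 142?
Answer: -619130503/12149 - 38307*I*√20365 ≈ -50961.0 - 5.4666e+6*I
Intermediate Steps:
N = -356 (N = -4*89 = -356)
(-48487/(-36447) + √(-20507 + l(N)))*(-44932 + 6625) = (-48487/(-36447) + √(-20507 + 142))*(-44932 + 6625) = (-48487*(-1/36447) + √(-20365))*(-38307) = (48487/36447 + I*√20365)*(-38307) = -619130503/12149 - 38307*I*√20365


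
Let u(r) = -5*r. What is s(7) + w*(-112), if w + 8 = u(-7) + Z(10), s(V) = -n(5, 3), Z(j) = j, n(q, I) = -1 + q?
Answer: -4148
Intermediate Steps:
s(V) = -4 (s(V) = -(-1 + 5) = -1*4 = -4)
w = 37 (w = -8 + (-5*(-7) + 10) = -8 + (35 + 10) = -8 + 45 = 37)
s(7) + w*(-112) = -4 + 37*(-112) = -4 - 4144 = -4148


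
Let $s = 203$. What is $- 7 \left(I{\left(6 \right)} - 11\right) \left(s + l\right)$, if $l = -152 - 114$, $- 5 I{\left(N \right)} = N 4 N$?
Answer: $- \frac{87759}{5} \approx -17552.0$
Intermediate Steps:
$I{\left(N \right)} = - \frac{4 N^{2}}{5}$ ($I{\left(N \right)} = - \frac{N 4 N}{5} = - \frac{4 N N}{5} = - \frac{4 N^{2}}{5}$)
$l = -266$
$- 7 \left(I{\left(6 \right)} - 11\right) \left(s + l\right) = - 7 \left(- \frac{4 \cdot 6^{2}}{5} - 11\right) \left(203 - 266\right) = - 7 \left(\left(- \frac{4}{5}\right) 36 - 11\right) \left(-63\right) = - 7 \left(- \frac{144}{5} - 11\right) \left(-63\right) = \left(-7\right) \left(- \frac{199}{5}\right) \left(-63\right) = \frac{1393}{5} \left(-63\right) = - \frac{87759}{5}$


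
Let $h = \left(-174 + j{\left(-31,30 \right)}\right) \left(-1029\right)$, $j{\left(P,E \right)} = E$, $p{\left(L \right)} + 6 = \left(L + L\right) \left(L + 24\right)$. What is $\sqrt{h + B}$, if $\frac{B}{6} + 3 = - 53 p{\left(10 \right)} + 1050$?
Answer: $i \sqrt{59874} \approx 244.69 i$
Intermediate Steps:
$p{\left(L \right)} = -6 + 2 L \left(24 + L\right)$ ($p{\left(L \right)} = -6 + \left(L + L\right) \left(L + 24\right) = -6 + 2 L \left(24 + L\right)$)
$B = -208050$ ($B = -18 + 6 \left(- 53 \left(-6 + 2 \cdot 10^{2} + 48 \cdot 10\right) + 1050\right) = -18 + 6 \left(- 53 \left(-6 + 2 \cdot 100 + 480\right) + 1050\right) = -18 + 6 \left(- 53 \left(-6 + 200 + 480\right) + 1050\right) = -18 + 6 \left(\left(-53\right) 674 + 1050\right) = -18 + 6 \left(-35722 + 1050\right) = -18 + 6 \left(-34672\right) = -18 - 208032 = -208050$)
$h = 148176$ ($h = \left(-174 + 30\right) \left(-1029\right) = \left(-144\right) \left(-1029\right) = 148176$)
$\sqrt{h + B} = \sqrt{148176 - 208050} = \sqrt{-59874} = i \sqrt{59874}$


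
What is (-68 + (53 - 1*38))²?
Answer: 2809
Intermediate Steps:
(-68 + (53 - 1*38))² = (-68 + (53 - 38))² = (-68 + 15)² = (-53)² = 2809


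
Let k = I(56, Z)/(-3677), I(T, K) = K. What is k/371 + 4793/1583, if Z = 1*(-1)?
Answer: 6538454014/2159476361 ≈ 3.0278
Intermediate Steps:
Z = -1
k = 1/3677 (k = -1/(-3677) = -1*(-1/3677) = 1/3677 ≈ 0.00027196)
k/371 + 4793/1583 = (1/3677)/371 + 4793/1583 = (1/3677)*(1/371) + 4793*(1/1583) = 1/1364167 + 4793/1583 = 6538454014/2159476361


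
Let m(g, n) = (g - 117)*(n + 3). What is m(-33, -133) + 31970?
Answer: 51470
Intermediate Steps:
m(g, n) = (-117 + g)*(3 + n)
m(-33, -133) + 31970 = (-351 - 117*(-133) + 3*(-33) - 33*(-133)) + 31970 = (-351 + 15561 - 99 + 4389) + 31970 = 19500 + 31970 = 51470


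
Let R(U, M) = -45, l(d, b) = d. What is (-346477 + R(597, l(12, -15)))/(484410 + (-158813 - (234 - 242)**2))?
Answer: -346522/325533 ≈ -1.0645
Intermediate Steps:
(-346477 + R(597, l(12, -15)))/(484410 + (-158813 - (234 - 242)**2)) = (-346477 - 45)/(484410 + (-158813 - (234 - 242)**2)) = -346522/(484410 + (-158813 - 1*(-8)**2)) = -346522/(484410 + (-158813 - 1*64)) = -346522/(484410 + (-158813 - 64)) = -346522/(484410 - 158877) = -346522/325533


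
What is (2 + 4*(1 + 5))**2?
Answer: 676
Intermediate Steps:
(2 + 4*(1 + 5))**2 = (2 + 4*6)**2 = (2 + 24)**2 = 26**2 = 676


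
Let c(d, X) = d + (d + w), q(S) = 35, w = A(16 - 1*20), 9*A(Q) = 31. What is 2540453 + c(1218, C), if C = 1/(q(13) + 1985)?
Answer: 22886032/9 ≈ 2.5429e+6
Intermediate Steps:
A(Q) = 31/9 (A(Q) = (⅑)*31 = 31/9)
w = 31/9 ≈ 3.4444
C = 1/2020 (C = 1/(35 + 1985) = 1/2020 ≈ 0.00049505)
c(d, X) = 31/9 + 2*d (c(d, X) = d + (d + 31/9) = d + (31/9 + d) = 31/9 + 2*d)
2540453 + c(1218, C) = 2540453 + (31/9 + 2*1218) = 2540453 + (31/9 + 2436) = 2540453 + 21955/9 = 22886032/9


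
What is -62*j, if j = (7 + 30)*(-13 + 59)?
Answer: -105524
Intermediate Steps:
j = 1702 (j = 37*46 = 1702)
-62*j = -62*1702 = -105524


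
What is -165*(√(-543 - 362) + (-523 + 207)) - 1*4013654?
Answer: -3961514 - 165*I*√905 ≈ -3.9615e+6 - 4963.7*I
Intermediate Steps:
-165*(√(-543 - 362) + (-523 + 207)) - 1*4013654 = -165*(√(-905) - 316) - 4013654 = -165*(I*√905 - 316) - 4013654 = -165*(-316 + I*√905) - 4013654 = (52140 - 165*I*√905) - 4013654 = -3961514 - 165*I*√905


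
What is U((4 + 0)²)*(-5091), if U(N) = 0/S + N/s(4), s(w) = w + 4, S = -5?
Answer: -10182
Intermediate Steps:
s(w) = 4 + w
U(N) = N/8 (U(N) = 0/(-5) + N/(4 + 4) = 0*(-⅕) + N/8 = 0 + N*(⅛) = 0 + N/8 = N/8)
U((4 + 0)²)*(-5091) = ((4 + 0)²/8)*(-5091) = ((⅛)*4²)*(-5091) = ((⅛)*16)*(-5091) = 2*(-5091) = -10182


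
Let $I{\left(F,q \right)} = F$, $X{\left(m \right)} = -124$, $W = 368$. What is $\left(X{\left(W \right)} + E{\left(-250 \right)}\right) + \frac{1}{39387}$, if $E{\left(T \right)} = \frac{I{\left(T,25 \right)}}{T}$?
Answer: $- \frac{4844600}{39387} \approx -123.0$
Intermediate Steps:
$E{\left(T \right)} = 1$ ($E{\left(T \right)} = \frac{T}{T} = 1$)
$\left(X{\left(W \right)} + E{\left(-250 \right)}\right) + \frac{1}{39387} = \left(-124 + 1\right) + \frac{1}{39387} = -123 + \frac{1}{39387} = - \frac{4844600}{39387}$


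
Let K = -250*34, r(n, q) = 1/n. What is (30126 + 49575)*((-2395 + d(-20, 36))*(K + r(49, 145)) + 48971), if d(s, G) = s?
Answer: 11479729709352/7 ≈ 1.6400e+12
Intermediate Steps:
K = -8500
(30126 + 49575)*((-2395 + d(-20, 36))*(K + r(49, 145)) + 48971) = (30126 + 49575)*((-2395 - 20)*(-8500 + 1/49) + 48971) = 79701*(-2415*(-8500 + 1/49) + 48971) = 79701*(-2415*(-416499/49) + 48971) = 79701*(143692155/7 + 48971) = 79701*(144034952/7) = 11479729709352/7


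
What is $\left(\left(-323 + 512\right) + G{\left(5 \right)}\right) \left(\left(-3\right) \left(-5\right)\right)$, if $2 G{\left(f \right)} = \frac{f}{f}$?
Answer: $\frac{5685}{2} \approx 2842.5$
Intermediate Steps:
$G{\left(f \right)} = \frac{1}{2}$ ($G{\left(f \right)} = \frac{f \frac{1}{f}}{2} = \frac{1}{2} \cdot 1 = \frac{1}{2}$)
$\left(\left(-323 + 512\right) + G{\left(5 \right)}\right) \left(\left(-3\right) \left(-5\right)\right) = \left(\left(-323 + 512\right) + \frac{1}{2}\right) \left(\left(-3\right) \left(-5\right)\right) = \left(189 + \frac{1}{2}\right) 15 = \frac{379}{2} \cdot 15 = \frac{5685}{2}$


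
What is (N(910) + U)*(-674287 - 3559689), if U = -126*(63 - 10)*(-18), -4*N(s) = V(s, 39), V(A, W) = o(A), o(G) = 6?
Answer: -508934500140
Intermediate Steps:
V(A, W) = 6
N(s) = -3/2 (N(s) = -¼*6 = -3/2)
U = 120204 (U = -126*53*(-18) = -6678*(-18) = 120204)
(N(910) + U)*(-674287 - 3559689) = (-3/2 + 120204)*(-674287 - 3559689) = (240405/2)*(-4233976) = -508934500140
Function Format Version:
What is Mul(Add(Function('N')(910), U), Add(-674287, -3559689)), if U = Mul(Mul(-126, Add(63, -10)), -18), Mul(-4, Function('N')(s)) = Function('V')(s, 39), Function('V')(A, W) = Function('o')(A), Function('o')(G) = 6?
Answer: -508934500140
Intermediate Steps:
Function('V')(A, W) = 6
Function('N')(s) = Rational(-3, 2) (Function('N')(s) = Mul(Rational(-1, 4), 6) = Rational(-3, 2))
U = 120204 (U = Mul(Mul(-126, 53), -18) = Mul(-6678, -18) = 120204)
Mul(Add(Function('N')(910), U), Add(-674287, -3559689)) = Mul(Add(Rational(-3, 2), 120204), Add(-674287, -3559689)) = Mul(Rational(240405, 2), -4233976) = -508934500140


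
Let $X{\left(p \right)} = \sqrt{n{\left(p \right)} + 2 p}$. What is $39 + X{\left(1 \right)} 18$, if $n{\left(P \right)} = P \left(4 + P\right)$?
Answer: $39 + 18 \sqrt{7} \approx 86.624$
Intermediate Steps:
$X{\left(p \right)} = \sqrt{2 p + p \left(4 + p\right)}$ ($X{\left(p \right)} = \sqrt{p \left(4 + p\right) + 2 p} = \sqrt{2 p + p \left(4 + p\right)}$)
$39 + X{\left(1 \right)} 18 = 39 + \sqrt{1 \left(6 + 1\right)} 18 = 39 + \sqrt{1 \cdot 7} \cdot 18 = 39 + \sqrt{7} \cdot 18 = 39 + 18 \sqrt{7}$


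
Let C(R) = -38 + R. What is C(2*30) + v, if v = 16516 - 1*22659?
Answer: -6121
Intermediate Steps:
v = -6143 (v = 16516 - 22659 = -6143)
C(2*30) + v = (-38 + 2*30) - 6143 = (-38 + 60) - 6143 = 22 - 6143 = -6121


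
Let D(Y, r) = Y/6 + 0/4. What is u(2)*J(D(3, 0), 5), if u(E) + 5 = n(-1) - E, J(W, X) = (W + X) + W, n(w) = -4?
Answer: -66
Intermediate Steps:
D(Y, r) = Y/6 (D(Y, r) = Y*(1/6) + 0*(1/4) = Y/6 + 0 = Y/6)
J(W, X) = X + 2*W
u(E) = -9 - E (u(E) = -5 + (-4 - E) = -9 - E)
u(2)*J(D(3, 0), 5) = (-9 - 1*2)*(5 + 2*((1/6)*3)) = (-9 - 2)*(5 + 2*(1/2)) = -11*(5 + 1) = -11*6 = -66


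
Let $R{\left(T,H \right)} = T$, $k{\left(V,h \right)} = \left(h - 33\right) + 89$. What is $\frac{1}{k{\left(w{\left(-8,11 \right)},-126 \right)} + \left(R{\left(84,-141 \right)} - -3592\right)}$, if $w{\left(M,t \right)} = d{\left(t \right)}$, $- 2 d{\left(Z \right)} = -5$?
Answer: $\frac{1}{3606} \approx 0.00027732$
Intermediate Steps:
$d{\left(Z \right)} = \frac{5}{2}$ ($d{\left(Z \right)} = \left(- \frac{1}{2}\right) \left(-5\right) = \frac{5}{2}$)
$w{\left(M,t \right)} = \frac{5}{2}$
$k{\left(V,h \right)} = 56 + h$ ($k{\left(V,h \right)} = \left(-33 + h\right) + 89 = 56 + h$)
$\frac{1}{k{\left(w{\left(-8,11 \right)},-126 \right)} + \left(R{\left(84,-141 \right)} - -3592\right)} = \frac{1}{\left(56 - 126\right) + \left(84 - -3592\right)} = \frac{1}{-70 + \left(84 + 3592\right)} = \frac{1}{-70 + 3676} = \frac{1}{3606}$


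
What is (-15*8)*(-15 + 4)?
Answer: 1320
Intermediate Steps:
(-15*8)*(-15 + 4) = -120*(-11) = 1320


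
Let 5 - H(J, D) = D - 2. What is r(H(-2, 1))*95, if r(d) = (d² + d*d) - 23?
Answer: 4655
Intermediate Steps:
H(J, D) = 7 - D (H(J, D) = 5 - (D - 2) = 5 - (-2 + D) = 5 + (2 - D) = 7 - D)
r(d) = -23 + 2*d² (r(d) = (d² + d²) - 23 = 2*d² - 23 = -23 + 2*d²)
r(H(-2, 1))*95 = (-23 + 2*(7 - 1*1)²)*95 = (-23 + 2*(7 - 1)²)*95 = (-23 + 2*6²)*95 = (-23 + 2*36)*95 = (-23 + 72)*95 = 49*95 = 4655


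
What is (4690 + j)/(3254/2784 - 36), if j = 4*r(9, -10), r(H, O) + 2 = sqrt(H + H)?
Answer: -6517344/48485 - 16704*sqrt(2)/48485 ≈ -134.91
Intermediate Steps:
r(H, O) = -2 + sqrt(2)*sqrt(H) (r(H, O) = -2 + sqrt(H + H) = -2 + sqrt(2*H) = -2 + sqrt(2)*sqrt(H))
j = -8 + 12*sqrt(2) (j = 4*(-2 + sqrt(2)*sqrt(9)) = 4*(-2 + sqrt(2)*3) = 4*(-2 + 3*sqrt(2)) = -8 + 12*sqrt(2) ≈ 8.9706)
(4690 + j)/(3254/2784 - 36) = (4690 + (-8 + 12*sqrt(2)))/(3254/2784 - 36) = (4682 + 12*sqrt(2))/(3254*(1/2784) - 36) = (4682 + 12*sqrt(2))/(1627/1392 - 36) = (4682 + 12*sqrt(2))/(-48485/1392) = (4682 + 12*sqrt(2))*(-1392/48485) = -6517344/48485 - 16704*sqrt(2)/48485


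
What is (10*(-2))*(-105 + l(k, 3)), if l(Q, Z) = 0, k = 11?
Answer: 2100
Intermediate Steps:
(10*(-2))*(-105 + l(k, 3)) = (10*(-2))*(-105 + 0) = -20*(-105) = 2100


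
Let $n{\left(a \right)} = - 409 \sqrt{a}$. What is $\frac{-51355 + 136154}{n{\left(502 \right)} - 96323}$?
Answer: $- \frac{8168094077}{9194145267} + \frac{34682791 \sqrt{502}}{9194145267} \approx -0.80388$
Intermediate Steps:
$\frac{-51355 + 136154}{n{\left(502 \right)} - 96323} = \frac{-51355 + 136154}{- 409 \sqrt{502} - 96323} = \frac{84799}{-96323 - 409 \sqrt{502}}$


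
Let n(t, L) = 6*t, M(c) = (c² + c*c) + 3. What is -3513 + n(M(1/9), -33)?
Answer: -94361/27 ≈ -3494.9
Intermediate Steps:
M(c) = 3 + 2*c² (M(c) = (c² + c²) + 3 = 2*c² + 3 = 3 + 2*c²)
-3513 + n(M(1/9), -33) = -3513 + 6*(3 + 2*(1/9)²) = -3513 + 6*(3 + 2*(⅑)²) = -3513 + 6*(3 + 2*(1/81)) = -3513 + 6*(3 + 2/81) = -3513 + 6*(245/81) = -3513 + 490/27 = -94361/27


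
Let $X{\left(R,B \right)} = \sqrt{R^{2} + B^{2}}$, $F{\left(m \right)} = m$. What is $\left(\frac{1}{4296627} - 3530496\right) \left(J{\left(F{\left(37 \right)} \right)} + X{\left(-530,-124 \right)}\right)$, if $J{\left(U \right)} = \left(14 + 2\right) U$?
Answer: $- \frac{8980180866698672}{4296627} - \frac{30338448873982 \sqrt{74069}}{4296627} \approx -4.0117 \cdot 10^{9}$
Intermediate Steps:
$X{\left(R,B \right)} = \sqrt{B^{2} + R^{2}}$
$J{\left(U \right)} = 16 U$
$\left(\frac{1}{4296627} - 3530496\right) \left(J{\left(F{\left(37 \right)} \right)} + X{\left(-530,-124 \right)}\right) = \left(\frac{1}{4296627} - 3530496\right) \left(16 \cdot 37 + \sqrt{\left(-124\right)^{2} + \left(-530\right)^{2}}\right) = \left(\frac{1}{4296627} - 3530496\right) \left(592 + \sqrt{15376 + 280900}\right) = - \frac{15169224436991 \left(592 + \sqrt{296276}\right)}{4296627} = - \frac{15169224436991 \left(592 + 2 \sqrt{74069}\right)}{4296627} = - \frac{8980180866698672}{4296627} - \frac{30338448873982 \sqrt{74069}}{4296627}$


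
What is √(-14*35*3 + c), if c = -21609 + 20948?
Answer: I*√2131 ≈ 46.163*I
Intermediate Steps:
c = -661
√(-14*35*3 + c) = √(-14*35*3 - 661) = √(-490*3 - 661) = √(-1470 - 661) = √(-2131) = I*√2131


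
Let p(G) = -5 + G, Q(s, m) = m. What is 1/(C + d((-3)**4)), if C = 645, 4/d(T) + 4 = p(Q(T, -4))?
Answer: 13/8381 ≈ 0.0015511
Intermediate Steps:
d(T) = -4/13 (d(T) = 4/(-4 + (-5 - 4)) = 4/(-4 - 9) = 4/(-13) = 4*(-1/13) = -4/13)
1/(C + d((-3)**4)) = 1/(645 - 4/13) = 1/(8381/13) = 13/8381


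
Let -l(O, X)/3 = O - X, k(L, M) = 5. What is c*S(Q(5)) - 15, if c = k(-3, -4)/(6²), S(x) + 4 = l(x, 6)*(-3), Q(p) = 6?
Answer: -140/9 ≈ -15.556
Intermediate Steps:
l(O, X) = -3*O + 3*X (l(O, X) = -3*(O - X) = -3*O + 3*X)
S(x) = -58 + 9*x (S(x) = -4 + (-3*x + 3*6)*(-3) = -4 + (-3*x + 18)*(-3) = -4 + (18 - 3*x)*(-3) = -4 + (-54 + 9*x) = -58 + 9*x)
c = 5/36 (c = 5/(6²) = 5/36 ≈ 0.13889)
c*S(Q(5)) - 15 = 5*(-58 + 9*6)/36 - 15 = 5*(-58 + 54)/36 - 15 = (5/36)*(-4) - 15 = -5/9 - 15 = -140/9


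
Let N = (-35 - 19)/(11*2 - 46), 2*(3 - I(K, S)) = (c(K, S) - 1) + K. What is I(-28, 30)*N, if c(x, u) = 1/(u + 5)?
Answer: 1377/35 ≈ 39.343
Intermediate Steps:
c(x, u) = 1/(5 + u)
I(K, S) = 7/2 - K/2 - 1/(2*(5 + S)) (I(K, S) = 3 - ((1/(5 + S) - 1) + K)/2 = 3 - ((-1 + 1/(5 + S)) + K)/2 = 3 - (-1 + K + 1/(5 + S))/2 = 3 + (½ - K/2 - 1/(2*(5 + S))) = 7/2 - K/2 - 1/(2*(5 + S)))
N = 9/4 (N = -54/(22 - 46) = -54/(-24) = -54*(-1/24) = 9/4 ≈ 2.2500)
I(-28, 30)*N = ((-1 + (5 + 30)*(7 - 1*(-28)))/(2*(5 + 30)))*(9/4) = ((½)*(-1 + 35*(7 + 28))/35)*(9/4) = ((½)*(1/35)*(-1 + 35*35))*(9/4) = ((½)*(1/35)*(-1 + 1225))*(9/4) = ((½)*(1/35)*1224)*(9/4) = (612/35)*(9/4) = 1377/35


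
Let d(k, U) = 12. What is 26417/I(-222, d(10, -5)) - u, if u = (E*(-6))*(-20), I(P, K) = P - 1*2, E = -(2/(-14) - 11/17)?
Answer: -810049/3808 ≈ -212.72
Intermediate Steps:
E = 94/119 (E = -(2*(-1/14) - 11*1/17) = -(-⅐ - 11/17) = -1*(-94/119) = 94/119 ≈ 0.78992)
I(P, K) = -2 + P (I(P, K) = P - 2 = -2 + P)
u = 11280/119 (u = ((94/119)*(-6))*(-20) = -564/119*(-20) = 11280/119 ≈ 94.790)
26417/I(-222, d(10, -5)) - u = 26417/(-2 - 222) - 1*11280/119 = 26417/(-224) - 11280/119 = 26417*(-1/224) - 11280/119 = -26417/224 - 11280/119 = -810049/3808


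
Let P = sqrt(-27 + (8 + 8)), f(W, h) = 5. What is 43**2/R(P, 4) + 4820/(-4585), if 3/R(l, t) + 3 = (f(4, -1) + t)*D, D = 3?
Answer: 13563300/917 ≈ 14791.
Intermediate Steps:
P = I*sqrt(11) (P = sqrt(-27 + 16) = sqrt(-11) = I*sqrt(11) ≈ 3.3166*I)
R(l, t) = 3/(12 + 3*t) (R(l, t) = 3/(-3 + (5 + t)*3) = 3/(-3 + (15 + 3*t)) = 3/(12 + 3*t))
43**2/R(P, 4) + 4820/(-4585) = 43**2/(1/(4 + 4)) + 4820/(-4585) = 1849/(1/8) + 4820*(-1/4585) = 1849/(1/8) - 964/917 = 1849*8 - 964/917 = 14792 - 964/917 = 13563300/917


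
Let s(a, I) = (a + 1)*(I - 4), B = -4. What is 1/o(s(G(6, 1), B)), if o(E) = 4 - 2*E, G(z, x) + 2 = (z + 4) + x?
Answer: 1/164 ≈ 0.0060976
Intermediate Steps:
G(z, x) = 2 + x + z (G(z, x) = -2 + ((z + 4) + x) = -2 + ((4 + z) + x) = -2 + (4 + x + z) = 2 + x + z)
s(a, I) = (1 + a)*(-4 + I)
1/o(s(G(6, 1), B)) = 1/(4 - 2*(-4 - 4 - 4*(2 + 1 + 6) - 4*(2 + 1 + 6))) = 1/(4 - 2*(-4 - 4 - 4*9 - 4*9)) = 1/(4 - 2*(-4 - 4 - 36 - 36)) = 1/(4 - 2*(-80)) = 1/(4 + 160) = 1/164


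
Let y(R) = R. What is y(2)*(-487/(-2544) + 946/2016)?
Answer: 4412/3339 ≈ 1.3214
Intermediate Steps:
y(2)*(-487/(-2544) + 946/2016) = 2*(-487/(-2544) + 946/2016) = 2*(-487*(-1/2544) + 946*(1/2016)) = 2*(487/2544 + 473/1008) = 2*(2206/3339) = 4412/3339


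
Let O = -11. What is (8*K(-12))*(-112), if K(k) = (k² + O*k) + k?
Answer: -236544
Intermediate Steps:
K(k) = k² - 10*k (K(k) = (k² - 11*k) + k = k² - 10*k)
(8*K(-12))*(-112) = (8*(-12*(-10 - 12)))*(-112) = (8*(-12*(-22)))*(-112) = (8*264)*(-112) = 2112*(-112) = -236544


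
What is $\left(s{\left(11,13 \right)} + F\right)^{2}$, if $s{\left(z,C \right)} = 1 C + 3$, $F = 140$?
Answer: $24336$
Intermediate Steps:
$s{\left(z,C \right)} = 3 + C$ ($s{\left(z,C \right)} = C + 3 = 3 + C$)
$\left(s{\left(11,13 \right)} + F\right)^{2} = \left(\left(3 + 13\right) + 140\right)^{2} = \left(16 + 140\right)^{2} = 156^{2} = 24336$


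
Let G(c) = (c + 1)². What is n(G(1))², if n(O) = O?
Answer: 16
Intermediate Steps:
G(c) = (1 + c)²
n(G(1))² = ((1 + 1)²)² = (2²)² = 4² = 16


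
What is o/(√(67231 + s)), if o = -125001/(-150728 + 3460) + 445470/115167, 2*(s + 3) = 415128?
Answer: 3809498387*√1402/15852333390608 ≈ 0.0089981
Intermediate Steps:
s = 207561 (s = -3 + (½)*415128 = -3 + 207564 = 207561)
o = 26666488709/5653471252 (o = -125001/(-147268) + 445470*(1/115167) = -125001*(-1/147268) + 148490/38389 = 125001/147268 + 148490/38389 = 26666488709/5653471252 ≈ 4.7168)
o/(√(67231 + s)) = 26666488709/(5653471252*(√(67231 + 207561))) = 26666488709/(5653471252*(√274792)) = 26666488709/(5653471252*((14*√1402))) = 26666488709*(√1402/19628)/5653471252 = 3809498387*√1402/15852333390608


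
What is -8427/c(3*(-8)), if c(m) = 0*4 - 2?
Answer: 8427/2 ≈ 4213.5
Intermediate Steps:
c(m) = -2 (c(m) = 0 - 2 = -2)
-8427/c(3*(-8)) = -8427/(-2) = -8427*(-½) = 8427/2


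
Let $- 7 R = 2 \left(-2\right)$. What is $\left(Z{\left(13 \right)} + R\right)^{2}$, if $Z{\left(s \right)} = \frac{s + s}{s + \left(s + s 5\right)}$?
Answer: $\frac{36}{49} \approx 0.73469$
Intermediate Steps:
$R = \frac{4}{7}$ ($R = - \frac{2 \left(-2\right)}{7} = \left(- \frac{1}{7}\right) \left(-4\right) = \frac{4}{7} \approx 0.57143$)
$Z{\left(s \right)} = \frac{2}{7}$ ($Z{\left(s \right)} = \frac{2 s}{s + \left(s + 5 s\right)} = \frac{2 s}{s + 6 s} = \frac{2 s}{7 s} = 2 s \frac{1}{7 s} = \frac{2}{7}$)
$\left(Z{\left(13 \right)} + R\right)^{2} = \left(\frac{2}{7} + \frac{4}{7}\right)^{2} = \left(\frac{6}{7}\right)^{2} = \frac{36}{49}$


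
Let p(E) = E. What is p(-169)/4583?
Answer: -169/4583 ≈ -0.036875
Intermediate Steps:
p(-169)/4583 = -169/4583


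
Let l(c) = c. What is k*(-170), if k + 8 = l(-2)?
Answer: 1700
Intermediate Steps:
k = -10 (k = -8 - 2 = -10)
k*(-170) = -10*(-170) = 1700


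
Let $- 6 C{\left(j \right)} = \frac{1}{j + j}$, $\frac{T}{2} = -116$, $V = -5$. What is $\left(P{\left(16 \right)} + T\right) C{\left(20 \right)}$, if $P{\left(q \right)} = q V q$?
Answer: $\frac{63}{10} \approx 6.3$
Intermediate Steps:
$P{\left(q \right)} = - 5 q^{2}$ ($P{\left(q \right)} = q \left(-5\right) q = - 5 q q = - 5 q^{2}$)
$T = -232$ ($T = 2 \left(-116\right) = -232$)
$C{\left(j \right)} = - \frac{1}{12 j}$ ($C{\left(j \right)} = - \frac{1}{6 \left(j + j\right)} = - \frac{1}{6 \cdot 2 j} = - \frac{\frac{1}{2} \frac{1}{j}}{6} = - \frac{1}{12 j}$)
$\left(P{\left(16 \right)} + T\right) C{\left(20 \right)} = \left(- 5 \cdot 16^{2} - 232\right) \left(- \frac{1}{12 \cdot 20}\right) = \left(\left(-5\right) 256 - 232\right) \left(\left(- \frac{1}{12}\right) \frac{1}{20}\right) = \left(-1280 - 232\right) \left(- \frac{1}{240}\right) = \left(-1512\right) \left(- \frac{1}{240}\right) = \frac{63}{10}$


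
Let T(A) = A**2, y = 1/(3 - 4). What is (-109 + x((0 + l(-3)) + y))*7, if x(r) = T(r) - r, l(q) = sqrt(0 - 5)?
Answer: -784 - 21*I*sqrt(5) ≈ -784.0 - 46.957*I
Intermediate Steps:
l(q) = I*sqrt(5) (l(q) = sqrt(-5) = I*sqrt(5))
y = -1 (y = 1/(-1) = -1)
x(r) = r**2 - r
(-109 + x((0 + l(-3)) + y))*7 = (-109 + ((0 + I*sqrt(5)) - 1)*(-1 + ((0 + I*sqrt(5)) - 1)))*7 = (-109 + (I*sqrt(5) - 1)*(-1 + (I*sqrt(5) - 1)))*7 = (-109 + (-1 + I*sqrt(5))*(-1 + (-1 + I*sqrt(5))))*7 = (-109 + (-1 + I*sqrt(5))*(-2 + I*sqrt(5)))*7 = -763 + 7*(-1 + I*sqrt(5))*(-2 + I*sqrt(5))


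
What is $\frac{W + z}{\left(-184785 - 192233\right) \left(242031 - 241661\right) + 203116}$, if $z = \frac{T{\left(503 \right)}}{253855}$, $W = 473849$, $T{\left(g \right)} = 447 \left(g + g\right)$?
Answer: $- \frac{120289387577}{35360362612120} \approx -0.0034018$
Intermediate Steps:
$T{\left(g \right)} = 894 g$ ($T{\left(g \right)} = 447 \cdot 2 g = 894 g$)
$z = \frac{449682}{253855}$ ($z = \frac{894 \cdot 503}{253855} = 449682 \cdot \frac{1}{253855} = \frac{449682}{253855} \approx 1.7714$)
$\frac{W + z}{\left(-184785 - 192233\right) \left(242031 - 241661\right) + 203116} = \frac{473849 + \frac{449682}{253855}}{\left(-184785 - 192233\right) \left(242031 - 241661\right) + 203116} = \frac{120289387577}{253855 \left(\left(-377018\right) 370 + 203116\right)} = \frac{120289387577}{253855 \left(-139496660 + 203116\right)} = \frac{120289387577}{253855 \left(-139293544\right)} = \frac{120289387577}{253855} \left(- \frac{1}{139293544}\right) = - \frac{120289387577}{35360362612120}$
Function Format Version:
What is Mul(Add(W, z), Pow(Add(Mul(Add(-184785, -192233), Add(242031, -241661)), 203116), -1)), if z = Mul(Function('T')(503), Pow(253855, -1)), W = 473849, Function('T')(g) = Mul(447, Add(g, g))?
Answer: Rational(-120289387577, 35360362612120) ≈ -0.0034018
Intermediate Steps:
Function('T')(g) = Mul(894, g) (Function('T')(g) = Mul(447, Mul(2, g)) = Mul(894, g))
z = Rational(449682, 253855) (z = Mul(Mul(894, 503), Pow(253855, -1)) = Mul(449682, Rational(1, 253855)) = Rational(449682, 253855) ≈ 1.7714)
Mul(Add(W, z), Pow(Add(Mul(Add(-184785, -192233), Add(242031, -241661)), 203116), -1)) = Mul(Add(473849, Rational(449682, 253855)), Pow(Add(Mul(Add(-184785, -192233), Add(242031, -241661)), 203116), -1)) = Mul(Rational(120289387577, 253855), Pow(Add(Mul(-377018, 370), 203116), -1)) = Mul(Rational(120289387577, 253855), Pow(Add(-139496660, 203116), -1)) = Mul(Rational(120289387577, 253855), Pow(-139293544, -1)) = Mul(Rational(120289387577, 253855), Rational(-1, 139293544)) = Rational(-120289387577, 35360362612120)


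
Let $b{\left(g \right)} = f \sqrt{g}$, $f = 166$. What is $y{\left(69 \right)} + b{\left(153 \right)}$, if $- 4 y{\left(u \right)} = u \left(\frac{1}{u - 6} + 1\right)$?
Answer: $- \frac{368}{21} + 498 \sqrt{17} \approx 2035.8$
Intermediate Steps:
$b{\left(g \right)} = 166 \sqrt{g}$
$y{\left(u \right)} = - \frac{u \left(1 + \frac{1}{-6 + u}\right)}{4}$ ($y{\left(u \right)} = - \frac{u \left(\frac{1}{u - 6} + 1\right)}{4} = - \frac{u \left(\frac{1}{-6 + u} + 1\right)}{4} = - \frac{u \left(1 + \frac{1}{-6 + u}\right)}{4}$)
$y{\left(69 \right)} + b{\left(153 \right)} = \frac{1}{4} \cdot 69 \frac{1}{-6 + 69} \left(5 - 69\right) + 166 \sqrt{153} = \frac{1}{4} \cdot 69 \cdot \frac{1}{63} \left(5 - 69\right) + 166 \cdot 3 \sqrt{17} = \frac{1}{4} \cdot 69 \cdot \frac{1}{63} \left(-64\right) + 498 \sqrt{17} = - \frac{368}{21} + 498 \sqrt{17}$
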